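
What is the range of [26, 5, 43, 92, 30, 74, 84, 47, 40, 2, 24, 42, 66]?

90

Step 1: Identify the maximum value: max = 92
Step 2: Identify the minimum value: min = 2
Step 3: Range = max - min = 92 - 2 = 90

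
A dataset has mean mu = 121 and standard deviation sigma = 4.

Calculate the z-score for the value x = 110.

-2.75

Step 1: Recall the z-score formula: z = (x - mu) / sigma
Step 2: Substitute values: z = (110 - 121) / 4
Step 3: z = -11 / 4 = -2.75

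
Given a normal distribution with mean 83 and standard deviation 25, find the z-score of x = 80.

-0.12

Step 1: Recall the z-score formula: z = (x - mu) / sigma
Step 2: Substitute values: z = (80 - 83) / 25
Step 3: z = -3 / 25 = -0.12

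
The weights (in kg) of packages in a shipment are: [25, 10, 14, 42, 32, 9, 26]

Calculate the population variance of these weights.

128.5306

Step 1: Compute the mean: (25 + 10 + 14 + 42 + 32 + 9 + 26) / 7 = 22.5714
Step 2: Compute squared deviations from the mean:
  (25 - 22.5714)^2 = 5.898
  (10 - 22.5714)^2 = 158.0408
  (14 - 22.5714)^2 = 73.4694
  (42 - 22.5714)^2 = 377.4694
  (32 - 22.5714)^2 = 88.898
  (9 - 22.5714)^2 = 184.1837
  (26 - 22.5714)^2 = 11.7551
Step 3: Sum of squared deviations = 899.7143
Step 4: Population variance = 899.7143 / 7 = 128.5306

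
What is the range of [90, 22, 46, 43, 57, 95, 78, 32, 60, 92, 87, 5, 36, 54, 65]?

90

Step 1: Identify the maximum value: max = 95
Step 2: Identify the minimum value: min = 5
Step 3: Range = max - min = 95 - 5 = 90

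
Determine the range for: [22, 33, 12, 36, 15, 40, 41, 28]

29

Step 1: Identify the maximum value: max = 41
Step 2: Identify the minimum value: min = 12
Step 3: Range = max - min = 41 - 12 = 29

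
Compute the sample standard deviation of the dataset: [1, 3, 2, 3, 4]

1.1402

Step 1: Compute the mean: 2.6
Step 2: Sum of squared deviations from the mean: 5.2
Step 3: Sample variance = 5.2 / 4 = 1.3
Step 4: Standard deviation = sqrt(1.3) = 1.1402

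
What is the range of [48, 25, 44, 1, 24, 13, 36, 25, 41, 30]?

47

Step 1: Identify the maximum value: max = 48
Step 2: Identify the minimum value: min = 1
Step 3: Range = max - min = 48 - 1 = 47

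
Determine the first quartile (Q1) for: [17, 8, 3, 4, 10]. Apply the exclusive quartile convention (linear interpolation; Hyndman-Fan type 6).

3.5

Step 1: Sort the data: [3, 4, 8, 10, 17]
Step 2: n = 5
Step 3: Using the exclusive quartile method:
  Q1 = 3.5
  Q2 (median) = 8
  Q3 = 13.5
  IQR = Q3 - Q1 = 13.5 - 3.5 = 10
Step 4: Q1 = 3.5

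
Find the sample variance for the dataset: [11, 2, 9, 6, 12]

16.5

Step 1: Compute the mean: (11 + 2 + 9 + 6 + 12) / 5 = 8
Step 2: Compute squared deviations from the mean:
  (11 - 8)^2 = 9
  (2 - 8)^2 = 36
  (9 - 8)^2 = 1
  (6 - 8)^2 = 4
  (12 - 8)^2 = 16
Step 3: Sum of squared deviations = 66
Step 4: Sample variance = 66 / 4 = 16.5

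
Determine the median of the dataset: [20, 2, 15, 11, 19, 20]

17

Step 1: Sort the data in ascending order: [2, 11, 15, 19, 20, 20]
Step 2: The number of values is n = 6.
Step 3: Since n is even, the median is the average of positions 3 and 4:
  Median = (15 + 19) / 2 = 17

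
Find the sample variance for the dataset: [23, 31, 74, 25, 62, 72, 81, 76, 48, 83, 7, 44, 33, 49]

601.4945

Step 1: Compute the mean: (23 + 31 + 74 + 25 + 62 + 72 + 81 + 76 + 48 + 83 + 7 + 44 + 33 + 49) / 14 = 50.5714
Step 2: Compute squared deviations from the mean:
  (23 - 50.5714)^2 = 760.1837
  (31 - 50.5714)^2 = 383.0408
  (74 - 50.5714)^2 = 548.898
  (25 - 50.5714)^2 = 653.898
  (62 - 50.5714)^2 = 130.6122
  (72 - 50.5714)^2 = 459.1837
  (81 - 50.5714)^2 = 925.898
  (76 - 50.5714)^2 = 646.6122
  (48 - 50.5714)^2 = 6.6122
  (83 - 50.5714)^2 = 1051.6122
  (7 - 50.5714)^2 = 1898.4694
  (44 - 50.5714)^2 = 43.1837
  (33 - 50.5714)^2 = 308.7551
  (49 - 50.5714)^2 = 2.4694
Step 3: Sum of squared deviations = 7819.4286
Step 4: Sample variance = 7819.4286 / 13 = 601.4945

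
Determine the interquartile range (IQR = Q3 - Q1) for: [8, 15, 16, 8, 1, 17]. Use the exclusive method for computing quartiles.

10

Step 1: Sort the data: [1, 8, 8, 15, 16, 17]
Step 2: n = 6
Step 3: Using the exclusive quartile method:
  Q1 = 6.25
  Q2 (median) = 11.5
  Q3 = 16.25
  IQR = Q3 - Q1 = 16.25 - 6.25 = 10
Step 4: IQR = 10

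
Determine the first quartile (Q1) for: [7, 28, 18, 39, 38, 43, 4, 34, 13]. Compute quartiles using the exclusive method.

10

Step 1: Sort the data: [4, 7, 13, 18, 28, 34, 38, 39, 43]
Step 2: n = 9
Step 3: Using the exclusive quartile method:
  Q1 = 10
  Q2 (median) = 28
  Q3 = 38.5
  IQR = Q3 - Q1 = 38.5 - 10 = 28.5
Step 4: Q1 = 10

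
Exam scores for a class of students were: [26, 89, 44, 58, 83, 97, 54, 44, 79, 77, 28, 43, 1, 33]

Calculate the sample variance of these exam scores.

778.1538

Step 1: Compute the mean: (26 + 89 + 44 + 58 + 83 + 97 + 54 + 44 + 79 + 77 + 28 + 43 + 1 + 33) / 14 = 54
Step 2: Compute squared deviations from the mean:
  (26 - 54)^2 = 784
  (89 - 54)^2 = 1225
  (44 - 54)^2 = 100
  (58 - 54)^2 = 16
  (83 - 54)^2 = 841
  (97 - 54)^2 = 1849
  (54 - 54)^2 = 0
  (44 - 54)^2 = 100
  (79 - 54)^2 = 625
  (77 - 54)^2 = 529
  (28 - 54)^2 = 676
  (43 - 54)^2 = 121
  (1 - 54)^2 = 2809
  (33 - 54)^2 = 441
Step 3: Sum of squared deviations = 10116
Step 4: Sample variance = 10116 / 13 = 778.1538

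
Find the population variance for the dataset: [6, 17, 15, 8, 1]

34.64

Step 1: Compute the mean: (6 + 17 + 15 + 8 + 1) / 5 = 9.4
Step 2: Compute squared deviations from the mean:
  (6 - 9.4)^2 = 11.56
  (17 - 9.4)^2 = 57.76
  (15 - 9.4)^2 = 31.36
  (8 - 9.4)^2 = 1.96
  (1 - 9.4)^2 = 70.56
Step 3: Sum of squared deviations = 173.2
Step 4: Population variance = 173.2 / 5 = 34.64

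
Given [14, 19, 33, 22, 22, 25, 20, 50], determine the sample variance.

126.5536

Step 1: Compute the mean: (14 + 19 + 33 + 22 + 22 + 25 + 20 + 50) / 8 = 25.625
Step 2: Compute squared deviations from the mean:
  (14 - 25.625)^2 = 135.1406
  (19 - 25.625)^2 = 43.8906
  (33 - 25.625)^2 = 54.3906
  (22 - 25.625)^2 = 13.1406
  (22 - 25.625)^2 = 13.1406
  (25 - 25.625)^2 = 0.3906
  (20 - 25.625)^2 = 31.6406
  (50 - 25.625)^2 = 594.1406
Step 3: Sum of squared deviations = 885.875
Step 4: Sample variance = 885.875 / 7 = 126.5536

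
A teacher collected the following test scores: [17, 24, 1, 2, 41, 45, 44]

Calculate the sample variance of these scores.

364.4762

Step 1: Compute the mean: (17 + 24 + 1 + 2 + 41 + 45 + 44) / 7 = 24.8571
Step 2: Compute squared deviations from the mean:
  (17 - 24.8571)^2 = 61.7347
  (24 - 24.8571)^2 = 0.7347
  (1 - 24.8571)^2 = 569.1633
  (2 - 24.8571)^2 = 522.449
  (41 - 24.8571)^2 = 260.5918
  (45 - 24.8571)^2 = 405.7347
  (44 - 24.8571)^2 = 366.449
Step 3: Sum of squared deviations = 2186.8571
Step 4: Sample variance = 2186.8571 / 6 = 364.4762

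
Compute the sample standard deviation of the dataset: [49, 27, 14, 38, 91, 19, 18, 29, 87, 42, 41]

26.0203

Step 1: Compute the mean: 41.3636
Step 2: Sum of squared deviations from the mean: 6770.5455
Step 3: Sample variance = 6770.5455 / 10 = 677.0545
Step 4: Standard deviation = sqrt(677.0545) = 26.0203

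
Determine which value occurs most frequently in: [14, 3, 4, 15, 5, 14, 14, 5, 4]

14

Step 1: Count the frequency of each value:
  3: appears 1 time(s)
  4: appears 2 time(s)
  5: appears 2 time(s)
  14: appears 3 time(s)
  15: appears 1 time(s)
Step 2: The value 14 appears most frequently (3 times).
Step 3: Mode = 14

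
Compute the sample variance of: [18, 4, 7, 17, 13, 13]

30.4

Step 1: Compute the mean: (18 + 4 + 7 + 17 + 13 + 13) / 6 = 12
Step 2: Compute squared deviations from the mean:
  (18 - 12)^2 = 36
  (4 - 12)^2 = 64
  (7 - 12)^2 = 25
  (17 - 12)^2 = 25
  (13 - 12)^2 = 1
  (13 - 12)^2 = 1
Step 3: Sum of squared deviations = 152
Step 4: Sample variance = 152 / 5 = 30.4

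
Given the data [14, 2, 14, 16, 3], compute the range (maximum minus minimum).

14

Step 1: Identify the maximum value: max = 16
Step 2: Identify the minimum value: min = 2
Step 3: Range = max - min = 16 - 2 = 14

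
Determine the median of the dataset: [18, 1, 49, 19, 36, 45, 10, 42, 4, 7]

18.5

Step 1: Sort the data in ascending order: [1, 4, 7, 10, 18, 19, 36, 42, 45, 49]
Step 2: The number of values is n = 10.
Step 3: Since n is even, the median is the average of positions 5 and 6:
  Median = (18 + 19) / 2 = 18.5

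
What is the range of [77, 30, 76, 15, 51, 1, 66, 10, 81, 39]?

80

Step 1: Identify the maximum value: max = 81
Step 2: Identify the minimum value: min = 1
Step 3: Range = max - min = 81 - 1 = 80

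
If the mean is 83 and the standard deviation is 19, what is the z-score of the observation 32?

-2.6842

Step 1: Recall the z-score formula: z = (x - mu) / sigma
Step 2: Substitute values: z = (32 - 83) / 19
Step 3: z = -51 / 19 = -2.6842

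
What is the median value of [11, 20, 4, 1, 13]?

11

Step 1: Sort the data in ascending order: [1, 4, 11, 13, 20]
Step 2: The number of values is n = 5.
Step 3: Since n is odd, the median is the middle value at position 3: 11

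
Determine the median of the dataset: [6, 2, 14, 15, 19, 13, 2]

13

Step 1: Sort the data in ascending order: [2, 2, 6, 13, 14, 15, 19]
Step 2: The number of values is n = 7.
Step 3: Since n is odd, the median is the middle value at position 4: 13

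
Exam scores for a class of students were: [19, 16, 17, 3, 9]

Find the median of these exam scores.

16

Step 1: Sort the data in ascending order: [3, 9, 16, 17, 19]
Step 2: The number of values is n = 5.
Step 3: Since n is odd, the median is the middle value at position 3: 16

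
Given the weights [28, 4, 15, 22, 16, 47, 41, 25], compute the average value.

24.75

Step 1: Sum all values: 28 + 4 + 15 + 22 + 16 + 47 + 41 + 25 = 198
Step 2: Count the number of values: n = 8
Step 3: Mean = sum / n = 198 / 8 = 24.75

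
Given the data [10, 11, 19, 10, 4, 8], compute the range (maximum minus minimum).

15

Step 1: Identify the maximum value: max = 19
Step 2: Identify the minimum value: min = 4
Step 3: Range = max - min = 19 - 4 = 15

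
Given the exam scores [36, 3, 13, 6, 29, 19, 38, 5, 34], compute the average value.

20.3333

Step 1: Sum all values: 36 + 3 + 13 + 6 + 29 + 19 + 38 + 5 + 34 = 183
Step 2: Count the number of values: n = 9
Step 3: Mean = sum / n = 183 / 9 = 20.3333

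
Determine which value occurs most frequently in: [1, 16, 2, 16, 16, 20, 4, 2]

16

Step 1: Count the frequency of each value:
  1: appears 1 time(s)
  2: appears 2 time(s)
  4: appears 1 time(s)
  16: appears 3 time(s)
  20: appears 1 time(s)
Step 2: The value 16 appears most frequently (3 times).
Step 3: Mode = 16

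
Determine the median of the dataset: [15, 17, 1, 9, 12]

12

Step 1: Sort the data in ascending order: [1, 9, 12, 15, 17]
Step 2: The number of values is n = 5.
Step 3: Since n is odd, the median is the middle value at position 3: 12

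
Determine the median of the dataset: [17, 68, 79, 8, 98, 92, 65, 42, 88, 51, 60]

65

Step 1: Sort the data in ascending order: [8, 17, 42, 51, 60, 65, 68, 79, 88, 92, 98]
Step 2: The number of values is n = 11.
Step 3: Since n is odd, the median is the middle value at position 6: 65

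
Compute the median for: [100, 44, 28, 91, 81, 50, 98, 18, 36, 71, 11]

50

Step 1: Sort the data in ascending order: [11, 18, 28, 36, 44, 50, 71, 81, 91, 98, 100]
Step 2: The number of values is n = 11.
Step 3: Since n is odd, the median is the middle value at position 6: 50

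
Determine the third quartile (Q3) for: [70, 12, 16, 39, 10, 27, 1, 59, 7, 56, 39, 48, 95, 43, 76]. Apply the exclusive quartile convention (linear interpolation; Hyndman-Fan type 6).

59

Step 1: Sort the data: [1, 7, 10, 12, 16, 27, 39, 39, 43, 48, 56, 59, 70, 76, 95]
Step 2: n = 15
Step 3: Using the exclusive quartile method:
  Q1 = 12
  Q2 (median) = 39
  Q3 = 59
  IQR = Q3 - Q1 = 59 - 12 = 47
Step 4: Q3 = 59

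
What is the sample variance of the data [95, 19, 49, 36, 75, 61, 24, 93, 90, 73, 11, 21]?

978.2652

Step 1: Compute the mean: (95 + 19 + 49 + 36 + 75 + 61 + 24 + 93 + 90 + 73 + 11 + 21) / 12 = 53.9167
Step 2: Compute squared deviations from the mean:
  (95 - 53.9167)^2 = 1687.8403
  (19 - 53.9167)^2 = 1219.1736
  (49 - 53.9167)^2 = 24.1736
  (36 - 53.9167)^2 = 321.0069
  (75 - 53.9167)^2 = 444.5069
  (61 - 53.9167)^2 = 50.1736
  (24 - 53.9167)^2 = 895.0069
  (93 - 53.9167)^2 = 1527.5069
  (90 - 53.9167)^2 = 1302.0069
  (73 - 53.9167)^2 = 364.1736
  (11 - 53.9167)^2 = 1841.8403
  (21 - 53.9167)^2 = 1083.5069
Step 3: Sum of squared deviations = 10760.9167
Step 4: Sample variance = 10760.9167 / 11 = 978.2652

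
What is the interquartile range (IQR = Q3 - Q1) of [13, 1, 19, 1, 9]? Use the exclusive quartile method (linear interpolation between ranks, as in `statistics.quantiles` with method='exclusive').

15

Step 1: Sort the data: [1, 1, 9, 13, 19]
Step 2: n = 5
Step 3: Using the exclusive quartile method:
  Q1 = 1
  Q2 (median) = 9
  Q3 = 16
  IQR = Q3 - Q1 = 16 - 1 = 15
Step 4: IQR = 15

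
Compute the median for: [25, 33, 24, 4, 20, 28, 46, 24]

24.5

Step 1: Sort the data in ascending order: [4, 20, 24, 24, 25, 28, 33, 46]
Step 2: The number of values is n = 8.
Step 3: Since n is even, the median is the average of positions 4 and 5:
  Median = (24 + 25) / 2 = 24.5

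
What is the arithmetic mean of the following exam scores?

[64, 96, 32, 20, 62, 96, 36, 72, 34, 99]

61.1

Step 1: Sum all values: 64 + 96 + 32 + 20 + 62 + 96 + 36 + 72 + 34 + 99 = 611
Step 2: Count the number of values: n = 10
Step 3: Mean = sum / n = 611 / 10 = 61.1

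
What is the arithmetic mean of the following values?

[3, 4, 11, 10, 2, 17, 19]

9.4286

Step 1: Sum all values: 3 + 4 + 11 + 10 + 2 + 17 + 19 = 66
Step 2: Count the number of values: n = 7
Step 3: Mean = sum / n = 66 / 7 = 9.4286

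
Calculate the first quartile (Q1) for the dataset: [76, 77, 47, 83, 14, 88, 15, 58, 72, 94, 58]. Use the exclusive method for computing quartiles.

47

Step 1: Sort the data: [14, 15, 47, 58, 58, 72, 76, 77, 83, 88, 94]
Step 2: n = 11
Step 3: Using the exclusive quartile method:
  Q1 = 47
  Q2 (median) = 72
  Q3 = 83
  IQR = Q3 - Q1 = 83 - 47 = 36
Step 4: Q1 = 47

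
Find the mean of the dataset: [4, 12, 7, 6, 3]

6.4

Step 1: Sum all values: 4 + 12 + 7 + 6 + 3 = 32
Step 2: Count the number of values: n = 5
Step 3: Mean = sum / n = 32 / 5 = 6.4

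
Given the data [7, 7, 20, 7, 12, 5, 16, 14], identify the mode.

7

Step 1: Count the frequency of each value:
  5: appears 1 time(s)
  7: appears 3 time(s)
  12: appears 1 time(s)
  14: appears 1 time(s)
  16: appears 1 time(s)
  20: appears 1 time(s)
Step 2: The value 7 appears most frequently (3 times).
Step 3: Mode = 7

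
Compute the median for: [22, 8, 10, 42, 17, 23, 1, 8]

13.5

Step 1: Sort the data in ascending order: [1, 8, 8, 10, 17, 22, 23, 42]
Step 2: The number of values is n = 8.
Step 3: Since n is even, the median is the average of positions 4 and 5:
  Median = (10 + 17) / 2 = 13.5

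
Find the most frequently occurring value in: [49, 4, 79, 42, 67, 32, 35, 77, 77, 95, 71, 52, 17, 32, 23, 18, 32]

32

Step 1: Count the frequency of each value:
  4: appears 1 time(s)
  17: appears 1 time(s)
  18: appears 1 time(s)
  23: appears 1 time(s)
  32: appears 3 time(s)
  35: appears 1 time(s)
  42: appears 1 time(s)
  49: appears 1 time(s)
  52: appears 1 time(s)
  67: appears 1 time(s)
  71: appears 1 time(s)
  77: appears 2 time(s)
  79: appears 1 time(s)
  95: appears 1 time(s)
Step 2: The value 32 appears most frequently (3 times).
Step 3: Mode = 32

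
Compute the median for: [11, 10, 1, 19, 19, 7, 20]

11

Step 1: Sort the data in ascending order: [1, 7, 10, 11, 19, 19, 20]
Step 2: The number of values is n = 7.
Step 3: Since n is odd, the median is the middle value at position 4: 11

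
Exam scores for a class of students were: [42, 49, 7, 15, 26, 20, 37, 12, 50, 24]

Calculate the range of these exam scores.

43

Step 1: Identify the maximum value: max = 50
Step 2: Identify the minimum value: min = 7
Step 3: Range = max - min = 50 - 7 = 43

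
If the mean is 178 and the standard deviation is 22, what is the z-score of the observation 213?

1.5909

Step 1: Recall the z-score formula: z = (x - mu) / sigma
Step 2: Substitute values: z = (213 - 178) / 22
Step 3: z = 35 / 22 = 1.5909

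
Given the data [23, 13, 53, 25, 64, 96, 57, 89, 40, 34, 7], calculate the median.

40

Step 1: Sort the data in ascending order: [7, 13, 23, 25, 34, 40, 53, 57, 64, 89, 96]
Step 2: The number of values is n = 11.
Step 3: Since n is odd, the median is the middle value at position 6: 40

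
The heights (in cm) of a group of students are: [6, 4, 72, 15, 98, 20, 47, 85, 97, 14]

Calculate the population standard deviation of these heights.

36.7799

Step 1: Compute the mean: 45.8
Step 2: Sum of squared deviations from the mean: 13527.6
Step 3: Population variance = 13527.6 / 10 = 1352.76
Step 4: Standard deviation = sqrt(1352.76) = 36.7799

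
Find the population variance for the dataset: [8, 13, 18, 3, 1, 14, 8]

31.9184

Step 1: Compute the mean: (8 + 13 + 18 + 3 + 1 + 14 + 8) / 7 = 9.2857
Step 2: Compute squared deviations from the mean:
  (8 - 9.2857)^2 = 1.6531
  (13 - 9.2857)^2 = 13.7959
  (18 - 9.2857)^2 = 75.9388
  (3 - 9.2857)^2 = 39.5102
  (1 - 9.2857)^2 = 68.6531
  (14 - 9.2857)^2 = 22.2245
  (8 - 9.2857)^2 = 1.6531
Step 3: Sum of squared deviations = 223.4286
Step 4: Population variance = 223.4286 / 7 = 31.9184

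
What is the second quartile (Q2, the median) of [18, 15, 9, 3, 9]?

9

Step 1: Sort the data: [3, 9, 9, 15, 18]
Step 2: n = 5
Step 3: Q2 is the median. Since n is odd, it is the middle value at position 3: 9
Step 4: Q2 = 9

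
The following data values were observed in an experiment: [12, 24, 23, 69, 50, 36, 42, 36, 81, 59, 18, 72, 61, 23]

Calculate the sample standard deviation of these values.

22.2483

Step 1: Compute the mean: 43.2857
Step 2: Sum of squared deviations from the mean: 6434.8571
Step 3: Sample variance = 6434.8571 / 13 = 494.989
Step 4: Standard deviation = sqrt(494.989) = 22.2483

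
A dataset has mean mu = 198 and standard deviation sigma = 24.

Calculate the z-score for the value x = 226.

1.1667

Step 1: Recall the z-score formula: z = (x - mu) / sigma
Step 2: Substitute values: z = (226 - 198) / 24
Step 3: z = 28 / 24 = 1.1667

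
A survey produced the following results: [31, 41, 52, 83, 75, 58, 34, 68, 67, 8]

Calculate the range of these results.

75

Step 1: Identify the maximum value: max = 83
Step 2: Identify the minimum value: min = 8
Step 3: Range = max - min = 83 - 8 = 75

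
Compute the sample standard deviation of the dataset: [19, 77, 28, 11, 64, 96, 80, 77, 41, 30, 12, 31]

29.8872

Step 1: Compute the mean: 47.1667
Step 2: Sum of squared deviations from the mean: 9825.6667
Step 3: Sample variance = 9825.6667 / 11 = 893.2424
Step 4: Standard deviation = sqrt(893.2424) = 29.8872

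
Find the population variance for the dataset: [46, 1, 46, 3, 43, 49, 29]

372.2857

Step 1: Compute the mean: (46 + 1 + 46 + 3 + 43 + 49 + 29) / 7 = 31
Step 2: Compute squared deviations from the mean:
  (46 - 31)^2 = 225
  (1 - 31)^2 = 900
  (46 - 31)^2 = 225
  (3 - 31)^2 = 784
  (43 - 31)^2 = 144
  (49 - 31)^2 = 324
  (29 - 31)^2 = 4
Step 3: Sum of squared deviations = 2606
Step 4: Population variance = 2606 / 7 = 372.2857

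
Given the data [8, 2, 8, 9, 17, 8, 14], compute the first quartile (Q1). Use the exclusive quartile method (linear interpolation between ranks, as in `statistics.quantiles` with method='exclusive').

8

Step 1: Sort the data: [2, 8, 8, 8, 9, 14, 17]
Step 2: n = 7
Step 3: Using the exclusive quartile method:
  Q1 = 8
  Q2 (median) = 8
  Q3 = 14
  IQR = Q3 - Q1 = 14 - 8 = 6
Step 4: Q1 = 8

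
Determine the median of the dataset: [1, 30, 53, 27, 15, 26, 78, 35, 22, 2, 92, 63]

28.5

Step 1: Sort the data in ascending order: [1, 2, 15, 22, 26, 27, 30, 35, 53, 63, 78, 92]
Step 2: The number of values is n = 12.
Step 3: Since n is even, the median is the average of positions 6 and 7:
  Median = (27 + 30) / 2 = 28.5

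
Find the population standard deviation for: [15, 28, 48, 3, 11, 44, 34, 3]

16.6565

Step 1: Compute the mean: 23.25
Step 2: Sum of squared deviations from the mean: 2219.5
Step 3: Population variance = 2219.5 / 8 = 277.4375
Step 4: Standard deviation = sqrt(277.4375) = 16.6565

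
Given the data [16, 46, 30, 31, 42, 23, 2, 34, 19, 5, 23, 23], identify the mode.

23

Step 1: Count the frequency of each value:
  2: appears 1 time(s)
  5: appears 1 time(s)
  16: appears 1 time(s)
  19: appears 1 time(s)
  23: appears 3 time(s)
  30: appears 1 time(s)
  31: appears 1 time(s)
  34: appears 1 time(s)
  42: appears 1 time(s)
  46: appears 1 time(s)
Step 2: The value 23 appears most frequently (3 times).
Step 3: Mode = 23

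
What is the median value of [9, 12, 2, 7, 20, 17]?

10.5

Step 1: Sort the data in ascending order: [2, 7, 9, 12, 17, 20]
Step 2: The number of values is n = 6.
Step 3: Since n is even, the median is the average of positions 3 and 4:
  Median = (9 + 12) / 2 = 10.5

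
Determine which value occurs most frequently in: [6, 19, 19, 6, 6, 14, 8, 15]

6

Step 1: Count the frequency of each value:
  6: appears 3 time(s)
  8: appears 1 time(s)
  14: appears 1 time(s)
  15: appears 1 time(s)
  19: appears 2 time(s)
Step 2: The value 6 appears most frequently (3 times).
Step 3: Mode = 6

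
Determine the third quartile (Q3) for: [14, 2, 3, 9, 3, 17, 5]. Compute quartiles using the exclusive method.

14

Step 1: Sort the data: [2, 3, 3, 5, 9, 14, 17]
Step 2: n = 7
Step 3: Using the exclusive quartile method:
  Q1 = 3
  Q2 (median) = 5
  Q3 = 14
  IQR = Q3 - Q1 = 14 - 3 = 11
Step 4: Q3 = 14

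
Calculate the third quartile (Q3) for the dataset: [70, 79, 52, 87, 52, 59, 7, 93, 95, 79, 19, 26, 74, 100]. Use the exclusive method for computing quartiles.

88.5

Step 1: Sort the data: [7, 19, 26, 52, 52, 59, 70, 74, 79, 79, 87, 93, 95, 100]
Step 2: n = 14
Step 3: Using the exclusive quartile method:
  Q1 = 45.5
  Q2 (median) = 72
  Q3 = 88.5
  IQR = Q3 - Q1 = 88.5 - 45.5 = 43
Step 4: Q3 = 88.5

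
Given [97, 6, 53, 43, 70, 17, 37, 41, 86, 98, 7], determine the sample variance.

1138.8727

Step 1: Compute the mean: (97 + 6 + 53 + 43 + 70 + 17 + 37 + 41 + 86 + 98 + 7) / 11 = 50.4545
Step 2: Compute squared deviations from the mean:
  (97 - 50.4545)^2 = 2166.4793
  (6 - 50.4545)^2 = 1976.2066
  (53 - 50.4545)^2 = 6.4793
  (43 - 50.4545)^2 = 55.5702
  (70 - 50.4545)^2 = 382.0248
  (17 - 50.4545)^2 = 1119.2066
  (37 - 50.4545)^2 = 181.0248
  (41 - 50.4545)^2 = 89.3884
  (86 - 50.4545)^2 = 1263.4793
  (98 - 50.4545)^2 = 2260.5702
  (7 - 50.4545)^2 = 1888.2975
Step 3: Sum of squared deviations = 11388.7273
Step 4: Sample variance = 11388.7273 / 10 = 1138.8727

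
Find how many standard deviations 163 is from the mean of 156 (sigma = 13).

0.5385

Step 1: Recall the z-score formula: z = (x - mu) / sigma
Step 2: Substitute values: z = (163 - 156) / 13
Step 3: z = 7 / 13 = 0.5385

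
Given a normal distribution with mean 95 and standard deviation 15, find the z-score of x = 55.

-2.6667

Step 1: Recall the z-score formula: z = (x - mu) / sigma
Step 2: Substitute values: z = (55 - 95) / 15
Step 3: z = -40 / 15 = -2.6667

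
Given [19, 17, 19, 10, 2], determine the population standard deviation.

6.5909

Step 1: Compute the mean: 13.4
Step 2: Sum of squared deviations from the mean: 217.2
Step 3: Population variance = 217.2 / 5 = 43.44
Step 4: Standard deviation = sqrt(43.44) = 6.5909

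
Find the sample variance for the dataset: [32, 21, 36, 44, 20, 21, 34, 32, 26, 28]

59.3778

Step 1: Compute the mean: (32 + 21 + 36 + 44 + 20 + 21 + 34 + 32 + 26 + 28) / 10 = 29.4
Step 2: Compute squared deviations from the mean:
  (32 - 29.4)^2 = 6.76
  (21 - 29.4)^2 = 70.56
  (36 - 29.4)^2 = 43.56
  (44 - 29.4)^2 = 213.16
  (20 - 29.4)^2 = 88.36
  (21 - 29.4)^2 = 70.56
  (34 - 29.4)^2 = 21.16
  (32 - 29.4)^2 = 6.76
  (26 - 29.4)^2 = 11.56
  (28 - 29.4)^2 = 1.96
Step 3: Sum of squared deviations = 534.4
Step 4: Sample variance = 534.4 / 9 = 59.3778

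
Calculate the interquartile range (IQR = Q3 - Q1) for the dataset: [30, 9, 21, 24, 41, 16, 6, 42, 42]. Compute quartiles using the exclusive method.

29

Step 1: Sort the data: [6, 9, 16, 21, 24, 30, 41, 42, 42]
Step 2: n = 9
Step 3: Using the exclusive quartile method:
  Q1 = 12.5
  Q2 (median) = 24
  Q3 = 41.5
  IQR = Q3 - Q1 = 41.5 - 12.5 = 29
Step 4: IQR = 29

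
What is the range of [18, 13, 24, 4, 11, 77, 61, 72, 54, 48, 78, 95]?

91

Step 1: Identify the maximum value: max = 95
Step 2: Identify the minimum value: min = 4
Step 3: Range = max - min = 95 - 4 = 91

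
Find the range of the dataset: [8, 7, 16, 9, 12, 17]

10

Step 1: Identify the maximum value: max = 17
Step 2: Identify the minimum value: min = 7
Step 3: Range = max - min = 17 - 7 = 10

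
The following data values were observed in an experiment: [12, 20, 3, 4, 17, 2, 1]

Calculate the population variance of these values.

52.2449

Step 1: Compute the mean: (12 + 20 + 3 + 4 + 17 + 2 + 1) / 7 = 8.4286
Step 2: Compute squared deviations from the mean:
  (12 - 8.4286)^2 = 12.7551
  (20 - 8.4286)^2 = 133.898
  (3 - 8.4286)^2 = 29.4694
  (4 - 8.4286)^2 = 19.6122
  (17 - 8.4286)^2 = 73.4694
  (2 - 8.4286)^2 = 41.3265
  (1 - 8.4286)^2 = 55.1837
Step 3: Sum of squared deviations = 365.7143
Step 4: Population variance = 365.7143 / 7 = 52.2449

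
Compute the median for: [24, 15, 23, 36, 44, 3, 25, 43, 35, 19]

24.5

Step 1: Sort the data in ascending order: [3, 15, 19, 23, 24, 25, 35, 36, 43, 44]
Step 2: The number of values is n = 10.
Step 3: Since n is even, the median is the average of positions 5 and 6:
  Median = (24 + 25) / 2 = 24.5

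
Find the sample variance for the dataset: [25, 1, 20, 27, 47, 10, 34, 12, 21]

186.6111

Step 1: Compute the mean: (25 + 1 + 20 + 27 + 47 + 10 + 34 + 12 + 21) / 9 = 21.8889
Step 2: Compute squared deviations from the mean:
  (25 - 21.8889)^2 = 9.679
  (1 - 21.8889)^2 = 436.3457
  (20 - 21.8889)^2 = 3.5679
  (27 - 21.8889)^2 = 26.1235
  (47 - 21.8889)^2 = 630.5679
  (10 - 21.8889)^2 = 141.3457
  (34 - 21.8889)^2 = 146.679
  (12 - 21.8889)^2 = 97.7901
  (21 - 21.8889)^2 = 0.7901
Step 3: Sum of squared deviations = 1492.8889
Step 4: Sample variance = 1492.8889 / 8 = 186.6111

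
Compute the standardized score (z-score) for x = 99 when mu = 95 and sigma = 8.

0.5

Step 1: Recall the z-score formula: z = (x - mu) / sigma
Step 2: Substitute values: z = (99 - 95) / 8
Step 3: z = 4 / 8 = 0.5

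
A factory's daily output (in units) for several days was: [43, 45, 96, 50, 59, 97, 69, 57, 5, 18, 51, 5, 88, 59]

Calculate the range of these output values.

92

Step 1: Identify the maximum value: max = 97
Step 2: Identify the minimum value: min = 5
Step 3: Range = max - min = 97 - 5 = 92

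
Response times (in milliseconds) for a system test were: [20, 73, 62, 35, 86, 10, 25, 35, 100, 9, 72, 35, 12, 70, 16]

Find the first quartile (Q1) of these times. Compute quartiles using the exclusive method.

16

Step 1: Sort the data: [9, 10, 12, 16, 20, 25, 35, 35, 35, 62, 70, 72, 73, 86, 100]
Step 2: n = 15
Step 3: Using the exclusive quartile method:
  Q1 = 16
  Q2 (median) = 35
  Q3 = 72
  IQR = Q3 - Q1 = 72 - 16 = 56
Step 4: Q1 = 16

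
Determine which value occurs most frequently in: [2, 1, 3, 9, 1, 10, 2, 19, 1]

1

Step 1: Count the frequency of each value:
  1: appears 3 time(s)
  2: appears 2 time(s)
  3: appears 1 time(s)
  9: appears 1 time(s)
  10: appears 1 time(s)
  19: appears 1 time(s)
Step 2: The value 1 appears most frequently (3 times).
Step 3: Mode = 1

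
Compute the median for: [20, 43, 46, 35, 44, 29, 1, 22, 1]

29

Step 1: Sort the data in ascending order: [1, 1, 20, 22, 29, 35, 43, 44, 46]
Step 2: The number of values is n = 9.
Step 3: Since n is odd, the median is the middle value at position 5: 29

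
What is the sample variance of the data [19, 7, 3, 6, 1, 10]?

40.6667

Step 1: Compute the mean: (19 + 7 + 3 + 6 + 1 + 10) / 6 = 7.6667
Step 2: Compute squared deviations from the mean:
  (19 - 7.6667)^2 = 128.4444
  (7 - 7.6667)^2 = 0.4444
  (3 - 7.6667)^2 = 21.7778
  (6 - 7.6667)^2 = 2.7778
  (1 - 7.6667)^2 = 44.4444
  (10 - 7.6667)^2 = 5.4444
Step 3: Sum of squared deviations = 203.3333
Step 4: Sample variance = 203.3333 / 5 = 40.6667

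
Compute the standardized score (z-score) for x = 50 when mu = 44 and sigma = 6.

1

Step 1: Recall the z-score formula: z = (x - mu) / sigma
Step 2: Substitute values: z = (50 - 44) / 6
Step 3: z = 6 / 6 = 1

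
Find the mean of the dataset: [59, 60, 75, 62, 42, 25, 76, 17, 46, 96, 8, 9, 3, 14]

42.2857

Step 1: Sum all values: 59 + 60 + 75 + 62 + 42 + 25 + 76 + 17 + 46 + 96 + 8 + 9 + 3 + 14 = 592
Step 2: Count the number of values: n = 14
Step 3: Mean = sum / n = 592 / 14 = 42.2857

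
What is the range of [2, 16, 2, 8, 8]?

14

Step 1: Identify the maximum value: max = 16
Step 2: Identify the minimum value: min = 2
Step 3: Range = max - min = 16 - 2 = 14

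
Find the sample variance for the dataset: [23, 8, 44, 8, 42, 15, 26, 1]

253.2679

Step 1: Compute the mean: (23 + 8 + 44 + 8 + 42 + 15 + 26 + 1) / 8 = 20.875
Step 2: Compute squared deviations from the mean:
  (23 - 20.875)^2 = 4.5156
  (8 - 20.875)^2 = 165.7656
  (44 - 20.875)^2 = 534.7656
  (8 - 20.875)^2 = 165.7656
  (42 - 20.875)^2 = 446.2656
  (15 - 20.875)^2 = 34.5156
  (26 - 20.875)^2 = 26.2656
  (1 - 20.875)^2 = 395.0156
Step 3: Sum of squared deviations = 1772.875
Step 4: Sample variance = 1772.875 / 7 = 253.2679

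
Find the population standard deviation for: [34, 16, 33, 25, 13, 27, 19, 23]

7.0843

Step 1: Compute the mean: 23.75
Step 2: Sum of squared deviations from the mean: 401.5
Step 3: Population variance = 401.5 / 8 = 50.1875
Step 4: Standard deviation = sqrt(50.1875) = 7.0843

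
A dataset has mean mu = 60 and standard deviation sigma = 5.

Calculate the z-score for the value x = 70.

2

Step 1: Recall the z-score formula: z = (x - mu) / sigma
Step 2: Substitute values: z = (70 - 60) / 5
Step 3: z = 10 / 5 = 2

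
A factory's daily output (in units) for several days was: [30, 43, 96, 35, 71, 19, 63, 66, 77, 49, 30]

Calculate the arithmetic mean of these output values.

52.6364

Step 1: Sum all values: 30 + 43 + 96 + 35 + 71 + 19 + 63 + 66 + 77 + 49 + 30 = 579
Step 2: Count the number of values: n = 11
Step 3: Mean = sum / n = 579 / 11 = 52.6364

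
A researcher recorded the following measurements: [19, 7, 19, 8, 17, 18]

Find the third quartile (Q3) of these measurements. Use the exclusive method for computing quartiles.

19

Step 1: Sort the data: [7, 8, 17, 18, 19, 19]
Step 2: n = 6
Step 3: Using the exclusive quartile method:
  Q1 = 7.75
  Q2 (median) = 17.5
  Q3 = 19
  IQR = Q3 - Q1 = 19 - 7.75 = 11.25
Step 4: Q3 = 19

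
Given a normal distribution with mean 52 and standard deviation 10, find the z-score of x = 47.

-0.5

Step 1: Recall the z-score formula: z = (x - mu) / sigma
Step 2: Substitute values: z = (47 - 52) / 10
Step 3: z = -5 / 10 = -0.5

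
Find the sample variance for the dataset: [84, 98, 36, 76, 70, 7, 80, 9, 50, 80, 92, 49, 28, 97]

983.2088

Step 1: Compute the mean: (84 + 98 + 36 + 76 + 70 + 7 + 80 + 9 + 50 + 80 + 92 + 49 + 28 + 97) / 14 = 61.1429
Step 2: Compute squared deviations from the mean:
  (84 - 61.1429)^2 = 522.449
  (98 - 61.1429)^2 = 1358.449
  (36 - 61.1429)^2 = 632.1633
  (76 - 61.1429)^2 = 220.7347
  (70 - 61.1429)^2 = 78.449
  (7 - 61.1429)^2 = 2931.449
  (80 - 61.1429)^2 = 355.5918
  (9 - 61.1429)^2 = 2718.8776
  (50 - 61.1429)^2 = 124.1633
  (80 - 61.1429)^2 = 355.5918
  (92 - 61.1429)^2 = 952.1633
  (49 - 61.1429)^2 = 147.449
  (28 - 61.1429)^2 = 1098.449
  (97 - 61.1429)^2 = 1285.7347
Step 3: Sum of squared deviations = 12781.7143
Step 4: Sample variance = 12781.7143 / 13 = 983.2088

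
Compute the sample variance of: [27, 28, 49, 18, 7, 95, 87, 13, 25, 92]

1187.8778

Step 1: Compute the mean: (27 + 28 + 49 + 18 + 7 + 95 + 87 + 13 + 25 + 92) / 10 = 44.1
Step 2: Compute squared deviations from the mean:
  (27 - 44.1)^2 = 292.41
  (28 - 44.1)^2 = 259.21
  (49 - 44.1)^2 = 24.01
  (18 - 44.1)^2 = 681.21
  (7 - 44.1)^2 = 1376.41
  (95 - 44.1)^2 = 2590.81
  (87 - 44.1)^2 = 1840.41
  (13 - 44.1)^2 = 967.21
  (25 - 44.1)^2 = 364.81
  (92 - 44.1)^2 = 2294.41
Step 3: Sum of squared deviations = 10690.9
Step 4: Sample variance = 10690.9 / 9 = 1187.8778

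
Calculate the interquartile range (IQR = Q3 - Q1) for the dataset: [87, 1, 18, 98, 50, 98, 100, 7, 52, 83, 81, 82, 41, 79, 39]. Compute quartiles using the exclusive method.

48

Step 1: Sort the data: [1, 7, 18, 39, 41, 50, 52, 79, 81, 82, 83, 87, 98, 98, 100]
Step 2: n = 15
Step 3: Using the exclusive quartile method:
  Q1 = 39
  Q2 (median) = 79
  Q3 = 87
  IQR = Q3 - Q1 = 87 - 39 = 48
Step 4: IQR = 48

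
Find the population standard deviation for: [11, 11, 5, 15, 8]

3.3466

Step 1: Compute the mean: 10
Step 2: Sum of squared deviations from the mean: 56
Step 3: Population variance = 56 / 5 = 11.2
Step 4: Standard deviation = sqrt(11.2) = 3.3466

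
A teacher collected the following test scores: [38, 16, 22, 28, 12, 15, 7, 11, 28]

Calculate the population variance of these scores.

90

Step 1: Compute the mean: (38 + 16 + 22 + 28 + 12 + 15 + 7 + 11 + 28) / 9 = 19.6667
Step 2: Compute squared deviations from the mean:
  (38 - 19.6667)^2 = 336.1111
  (16 - 19.6667)^2 = 13.4444
  (22 - 19.6667)^2 = 5.4444
  (28 - 19.6667)^2 = 69.4444
  (12 - 19.6667)^2 = 58.7778
  (15 - 19.6667)^2 = 21.7778
  (7 - 19.6667)^2 = 160.4444
  (11 - 19.6667)^2 = 75.1111
  (28 - 19.6667)^2 = 69.4444
Step 3: Sum of squared deviations = 810
Step 4: Population variance = 810 / 9 = 90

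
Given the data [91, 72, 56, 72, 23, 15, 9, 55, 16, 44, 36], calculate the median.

44

Step 1: Sort the data in ascending order: [9, 15, 16, 23, 36, 44, 55, 56, 72, 72, 91]
Step 2: The number of values is n = 11.
Step 3: Since n is odd, the median is the middle value at position 6: 44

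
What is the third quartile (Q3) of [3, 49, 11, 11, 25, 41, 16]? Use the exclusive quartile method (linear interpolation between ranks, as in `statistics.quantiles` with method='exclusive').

41

Step 1: Sort the data: [3, 11, 11, 16, 25, 41, 49]
Step 2: n = 7
Step 3: Using the exclusive quartile method:
  Q1 = 11
  Q2 (median) = 16
  Q3 = 41
  IQR = Q3 - Q1 = 41 - 11 = 30
Step 4: Q3 = 41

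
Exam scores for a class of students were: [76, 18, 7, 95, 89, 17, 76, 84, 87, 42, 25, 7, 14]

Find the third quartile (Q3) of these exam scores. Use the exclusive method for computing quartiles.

85.5

Step 1: Sort the data: [7, 7, 14, 17, 18, 25, 42, 76, 76, 84, 87, 89, 95]
Step 2: n = 13
Step 3: Using the exclusive quartile method:
  Q1 = 15.5
  Q2 (median) = 42
  Q3 = 85.5
  IQR = Q3 - Q1 = 85.5 - 15.5 = 70
Step 4: Q3 = 85.5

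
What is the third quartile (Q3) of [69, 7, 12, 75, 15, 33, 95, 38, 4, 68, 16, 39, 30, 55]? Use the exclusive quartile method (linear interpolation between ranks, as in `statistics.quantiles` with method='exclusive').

68.25

Step 1: Sort the data: [4, 7, 12, 15, 16, 30, 33, 38, 39, 55, 68, 69, 75, 95]
Step 2: n = 14
Step 3: Using the exclusive quartile method:
  Q1 = 14.25
  Q2 (median) = 35.5
  Q3 = 68.25
  IQR = Q3 - Q1 = 68.25 - 14.25 = 54
Step 4: Q3 = 68.25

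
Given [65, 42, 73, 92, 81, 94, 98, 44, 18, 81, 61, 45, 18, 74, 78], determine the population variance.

618.7289

Step 1: Compute the mean: (65 + 42 + 73 + 92 + 81 + 94 + 98 + 44 + 18 + 81 + 61 + 45 + 18 + 74 + 78) / 15 = 64.2667
Step 2: Compute squared deviations from the mean:
  (65 - 64.2667)^2 = 0.5378
  (42 - 64.2667)^2 = 495.8044
  (73 - 64.2667)^2 = 76.2711
  (92 - 64.2667)^2 = 769.1378
  (81 - 64.2667)^2 = 280.0044
  (94 - 64.2667)^2 = 884.0711
  (98 - 64.2667)^2 = 1137.9378
  (44 - 64.2667)^2 = 410.7378
  (18 - 64.2667)^2 = 2140.6044
  (81 - 64.2667)^2 = 280.0044
  (61 - 64.2667)^2 = 10.6711
  (45 - 64.2667)^2 = 371.2044
  (18 - 64.2667)^2 = 2140.6044
  (74 - 64.2667)^2 = 94.7378
  (78 - 64.2667)^2 = 188.6044
Step 3: Sum of squared deviations = 9280.9333
Step 4: Population variance = 9280.9333 / 15 = 618.7289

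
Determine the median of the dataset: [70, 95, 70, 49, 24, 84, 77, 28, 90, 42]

70

Step 1: Sort the data in ascending order: [24, 28, 42, 49, 70, 70, 77, 84, 90, 95]
Step 2: The number of values is n = 10.
Step 3: Since n is even, the median is the average of positions 5 and 6:
  Median = (70 + 70) / 2 = 70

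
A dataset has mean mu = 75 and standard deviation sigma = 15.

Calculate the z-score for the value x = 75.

0

Step 1: Recall the z-score formula: z = (x - mu) / sigma
Step 2: Substitute values: z = (75 - 75) / 15
Step 3: z = 0 / 15 = 0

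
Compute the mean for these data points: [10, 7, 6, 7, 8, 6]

7.3333

Step 1: Sum all values: 10 + 7 + 6 + 7 + 8 + 6 = 44
Step 2: Count the number of values: n = 6
Step 3: Mean = sum / n = 44 / 6 = 7.3333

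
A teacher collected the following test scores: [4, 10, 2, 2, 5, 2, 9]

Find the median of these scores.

4

Step 1: Sort the data in ascending order: [2, 2, 2, 4, 5, 9, 10]
Step 2: The number of values is n = 7.
Step 3: Since n is odd, the median is the middle value at position 4: 4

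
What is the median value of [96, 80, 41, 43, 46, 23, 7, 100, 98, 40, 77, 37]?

44.5

Step 1: Sort the data in ascending order: [7, 23, 37, 40, 41, 43, 46, 77, 80, 96, 98, 100]
Step 2: The number of values is n = 12.
Step 3: Since n is even, the median is the average of positions 6 and 7:
  Median = (43 + 46) / 2 = 44.5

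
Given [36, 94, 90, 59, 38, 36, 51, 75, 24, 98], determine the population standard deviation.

25.9594

Step 1: Compute the mean: 60.1
Step 2: Sum of squared deviations from the mean: 6738.9
Step 3: Population variance = 6738.9 / 10 = 673.89
Step 4: Standard deviation = sqrt(673.89) = 25.9594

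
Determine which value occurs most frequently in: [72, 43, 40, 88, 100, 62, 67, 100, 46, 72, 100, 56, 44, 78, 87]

100

Step 1: Count the frequency of each value:
  40: appears 1 time(s)
  43: appears 1 time(s)
  44: appears 1 time(s)
  46: appears 1 time(s)
  56: appears 1 time(s)
  62: appears 1 time(s)
  67: appears 1 time(s)
  72: appears 2 time(s)
  78: appears 1 time(s)
  87: appears 1 time(s)
  88: appears 1 time(s)
  100: appears 3 time(s)
Step 2: The value 100 appears most frequently (3 times).
Step 3: Mode = 100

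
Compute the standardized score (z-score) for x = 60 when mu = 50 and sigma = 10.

1

Step 1: Recall the z-score formula: z = (x - mu) / sigma
Step 2: Substitute values: z = (60 - 50) / 10
Step 3: z = 10 / 10 = 1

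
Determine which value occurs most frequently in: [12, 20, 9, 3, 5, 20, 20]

20

Step 1: Count the frequency of each value:
  3: appears 1 time(s)
  5: appears 1 time(s)
  9: appears 1 time(s)
  12: appears 1 time(s)
  20: appears 3 time(s)
Step 2: The value 20 appears most frequently (3 times).
Step 3: Mode = 20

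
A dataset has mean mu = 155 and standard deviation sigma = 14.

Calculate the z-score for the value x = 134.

-1.5

Step 1: Recall the z-score formula: z = (x - mu) / sigma
Step 2: Substitute values: z = (134 - 155) / 14
Step 3: z = -21 / 14 = -1.5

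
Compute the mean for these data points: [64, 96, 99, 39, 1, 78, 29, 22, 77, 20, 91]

56

Step 1: Sum all values: 64 + 96 + 99 + 39 + 1 + 78 + 29 + 22 + 77 + 20 + 91 = 616
Step 2: Count the number of values: n = 11
Step 3: Mean = sum / n = 616 / 11 = 56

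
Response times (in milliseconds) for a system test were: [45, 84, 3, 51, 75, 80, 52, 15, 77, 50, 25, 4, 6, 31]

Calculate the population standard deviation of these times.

28.2449

Step 1: Compute the mean: 42.7143
Step 2: Sum of squared deviations from the mean: 11168.8571
Step 3: Population variance = 11168.8571 / 14 = 797.7755
Step 4: Standard deviation = sqrt(797.7755) = 28.2449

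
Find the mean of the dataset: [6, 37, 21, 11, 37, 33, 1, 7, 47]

22.2222

Step 1: Sum all values: 6 + 37 + 21 + 11 + 37 + 33 + 1 + 7 + 47 = 200
Step 2: Count the number of values: n = 9
Step 3: Mean = sum / n = 200 / 9 = 22.2222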